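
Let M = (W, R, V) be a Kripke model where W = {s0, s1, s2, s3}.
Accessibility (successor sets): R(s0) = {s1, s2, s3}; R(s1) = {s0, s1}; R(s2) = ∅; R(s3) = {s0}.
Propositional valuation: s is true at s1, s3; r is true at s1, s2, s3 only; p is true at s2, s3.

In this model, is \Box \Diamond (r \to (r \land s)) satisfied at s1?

Yes

At s1: \Box \Diamond (r \to (r \land s)) requires \Diamond (r \to (r \land s)) at every successor {s0, s1}.
    At s0: \Diamond (r \to (r \land s)) requires r \to (r \land s) at some successor in {s1, s2, s3}.
      r \to (r \land s) holds at s1, so \Diamond (r \to (r \land s)) is true at s0.
    At s1: \Diamond (r \to (r \land s)) requires r \to (r \land s) at some successor in {s0, s1}.
      r \to (r \land s) holds at s0, so \Diamond (r \to (r \land s)) is true at s1.
So \Box \Diamond (r \to (r \land s)) is true at s1.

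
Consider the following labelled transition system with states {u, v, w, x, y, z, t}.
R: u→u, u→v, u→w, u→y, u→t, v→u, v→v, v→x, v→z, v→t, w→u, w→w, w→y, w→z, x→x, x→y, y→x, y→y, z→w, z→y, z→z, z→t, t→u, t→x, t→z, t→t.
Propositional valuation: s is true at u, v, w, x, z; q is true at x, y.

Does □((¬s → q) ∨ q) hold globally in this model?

No

Let φ = □((¬s → q) ∨ q). Evaluate φ at each world:
  u (successors {u, v, w, y, t}): φ is false.
  v (successors {u, v, x, z, t}): φ is false.
  w (successors {u, w, y, z}): φ is true.
  x (successors {x, y}): φ is true.
  y (successors {x, y}): φ is true.
  z (successors {w, y, z, t}): φ is false.
  t (successors {u, x, z, t}): φ is false.
Detail at u (counterexample):
  At u: □((¬s → q) ∨ q) requires (¬s → q) ∨ q at every successor {u, v, w, y, t}.
    (¬s → q) ∨ q fails at t, so □((¬s → q) ∨ q) is false at u.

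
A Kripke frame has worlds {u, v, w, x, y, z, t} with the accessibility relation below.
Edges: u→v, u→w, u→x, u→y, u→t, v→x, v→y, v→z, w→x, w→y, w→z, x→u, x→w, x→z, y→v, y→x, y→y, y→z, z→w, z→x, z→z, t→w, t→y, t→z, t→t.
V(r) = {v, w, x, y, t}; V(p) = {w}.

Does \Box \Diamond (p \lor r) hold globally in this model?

Yes

Recall that \Box ψ holds at a world iff ψ holds at every accessible world, and \Diamond ψ holds iff ψ holds at some accessible world.
Let φ = \Box \Diamond (p \lor r). Evaluate φ at each world:
  u (successors {v, w, x, y, t}): φ is true.
  v (successors {x, y, z}): φ is true.
  w (successors {x, y, z}): φ is true.
  x (successors {u, w, z}): φ is true.
  y (successors {v, x, y, z}): φ is true.
  z (successors {w, x, z}): φ is true.
  t (successors {w, y, z, t}): φ is true.
For instance, at t:
  At t: \Box \Diamond (p \lor r) requires \Diamond (p \lor r) at every successor {w, y, z, t}.
    At w: \Diamond (p \lor r) is true.
    At y: \Diamond (p \lor r) is true.
    At z: \Diamond (p \lor r) is true.
    At t: \Diamond (p \lor r) is true.
  So \Box \Diamond (p \lor r) is true at t.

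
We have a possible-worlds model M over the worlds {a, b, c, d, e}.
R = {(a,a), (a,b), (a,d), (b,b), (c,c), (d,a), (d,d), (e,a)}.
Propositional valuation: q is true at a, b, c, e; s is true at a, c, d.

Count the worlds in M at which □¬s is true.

1

Let φ = □¬s. Evaluate φ at each world:
  a (successors {a, b, d}): φ is false.
  b (successors {b}): φ is true.
  c (successors {c}): φ is false.
  d (successors {a, d}): φ is false.
  e (successors {a}): φ is false.
For instance, at a:
  At a: □¬s requires ¬s at every successor {a, b, d}.
    ¬s fails at a, so □¬s is false at a.
Satisfying worlds: {b}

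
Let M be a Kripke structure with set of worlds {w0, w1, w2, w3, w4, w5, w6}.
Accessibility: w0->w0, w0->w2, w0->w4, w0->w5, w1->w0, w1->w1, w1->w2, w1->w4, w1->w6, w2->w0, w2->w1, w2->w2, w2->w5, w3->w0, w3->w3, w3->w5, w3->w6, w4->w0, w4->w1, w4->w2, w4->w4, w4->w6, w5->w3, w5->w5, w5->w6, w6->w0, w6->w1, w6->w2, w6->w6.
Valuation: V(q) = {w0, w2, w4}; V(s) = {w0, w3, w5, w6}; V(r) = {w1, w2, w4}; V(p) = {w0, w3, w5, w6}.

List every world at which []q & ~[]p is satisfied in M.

Recall that []ψ holds at a world iff ψ holds at every accessible world, and <>ψ holds iff ψ holds at some accessible world.
Let φ = []q & ~[]p. Evaluate φ at each world:
  w0 (successors {w0, w2, w4, w5}): φ is false.
  w1 (successors {w0, w1, w2, w4, w6}): φ is false.
  w2 (successors {w0, w1, w2, w5}): φ is false.
  w3 (successors {w0, w3, w5, w6}): φ is false.
  w4 (successors {w0, w1, w2, w4, w6}): φ is false.
  w5 (successors {w3, w5, w6}): φ is false.
  w6 (successors {w0, w1, w2, w6}): φ is false.
For instance, at w6:
  At w6: []q is false, ~[]p is true, so []q & ~[]p is false.
    At w6: []q requires q at every successor {w0, w1, w2, w6}.
      q fails at w1, so []q is false at w6.
    At w6: []p is false, so ~[]p is true.
      At w6: []p requires p at every successor {w0, w1, w2, w6}.
        p fails at w1, so []p is false at w6.
Satisfying worlds: none.

none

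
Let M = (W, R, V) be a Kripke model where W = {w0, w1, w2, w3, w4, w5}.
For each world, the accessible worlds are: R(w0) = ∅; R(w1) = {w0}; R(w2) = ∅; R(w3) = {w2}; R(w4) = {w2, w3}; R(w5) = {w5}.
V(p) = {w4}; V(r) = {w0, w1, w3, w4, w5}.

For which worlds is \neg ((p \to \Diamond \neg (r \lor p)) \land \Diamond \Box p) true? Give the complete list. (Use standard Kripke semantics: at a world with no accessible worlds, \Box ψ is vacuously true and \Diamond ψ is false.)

w0, w2, w5

Let φ = \neg ((p \to \Diamond \neg (r \lor p)) \land \Diamond \Box p). Evaluate φ at each world:
  w0 (successors ∅): φ is true.
  w1 (successors {w0}): φ is false.
  w2 (successors ∅): φ is true.
  w3 (successors {w2}): φ is false.
  w4 (successors {w2, w3}): φ is false.
  w5 (successors {w5}): φ is true.
For instance, at w1:
  At w1: (p \to \Diamond \neg (r \lor p)) \land \Diamond \Box p is true, so \neg ((p \to \Diamond \neg (r \lor p)) \land \Diamond \Box p) is false.
    At w1: p \to \Diamond \neg (r \lor p) is true, \Diamond \Box p is true, so (p \to \Diamond \neg (r \lor p)) \land \Diamond \Box p is true.
      At w1: p is false, \Diamond \neg (r \lor p) is false, so p \to \Diamond \neg (r \lor p) is true.
      At w1: \Diamond \Box p requires \Box p at some successor in {w0}.
        \Box p holds at w0, so \Diamond \Box p is true at w1.
Satisfying worlds: {w0, w2, w5}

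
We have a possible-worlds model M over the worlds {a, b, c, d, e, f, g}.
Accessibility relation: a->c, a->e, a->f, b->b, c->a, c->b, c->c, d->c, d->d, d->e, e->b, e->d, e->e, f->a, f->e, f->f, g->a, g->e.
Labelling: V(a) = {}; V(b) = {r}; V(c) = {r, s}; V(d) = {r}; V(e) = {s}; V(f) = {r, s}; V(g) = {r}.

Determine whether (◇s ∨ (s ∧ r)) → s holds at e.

Recall that ◇ψ holds at a world iff ψ holds at some accessible world.
At e: ◇s ∨ (s ∧ r) is true, s is true, so (◇s ∨ (s ∧ r)) → s is true.
  At e: ◇s is true, s ∧ r is false, so ◇s ∨ (s ∧ r) is true.
    At e: ◇s requires s at some successor in {b, d, e}.
      s holds at e, so ◇s is true at e.

Yes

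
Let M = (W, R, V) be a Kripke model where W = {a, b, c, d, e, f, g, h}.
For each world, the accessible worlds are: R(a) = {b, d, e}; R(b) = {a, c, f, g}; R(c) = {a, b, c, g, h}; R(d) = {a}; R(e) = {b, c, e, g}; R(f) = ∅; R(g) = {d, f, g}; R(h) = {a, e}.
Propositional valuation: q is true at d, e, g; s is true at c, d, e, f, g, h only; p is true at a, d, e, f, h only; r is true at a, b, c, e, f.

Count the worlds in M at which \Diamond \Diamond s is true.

Recall that \Diamond ψ holds at a world iff ψ holds at some accessible world.
Let φ = \Diamond \Diamond s. Evaluate φ at each world:
  a (successors {b, d, e}): φ is true.
  b (successors {a, c, f, g}): φ is true.
  c (successors {a, b, c, g, h}): φ is true.
  d (successors {a}): φ is true.
  e (successors {b, c, e, g}): φ is true.
  f (successors ∅): φ is false.
  g (successors {d, f, g}): φ is true.
  h (successors {a, e}): φ is true.
For instance, at d:
  At d: \Diamond \Diamond s requires \Diamond s at some successor in {a}.
    \Diamond s holds at a, so \Diamond \Diamond s is true at d.
      At a: \Diamond s requires s at some successor in {b, d, e}.
        s holds at d, so \Diamond s is true at a.
Satisfying worlds: {a, b, c, d, e, g, h}

7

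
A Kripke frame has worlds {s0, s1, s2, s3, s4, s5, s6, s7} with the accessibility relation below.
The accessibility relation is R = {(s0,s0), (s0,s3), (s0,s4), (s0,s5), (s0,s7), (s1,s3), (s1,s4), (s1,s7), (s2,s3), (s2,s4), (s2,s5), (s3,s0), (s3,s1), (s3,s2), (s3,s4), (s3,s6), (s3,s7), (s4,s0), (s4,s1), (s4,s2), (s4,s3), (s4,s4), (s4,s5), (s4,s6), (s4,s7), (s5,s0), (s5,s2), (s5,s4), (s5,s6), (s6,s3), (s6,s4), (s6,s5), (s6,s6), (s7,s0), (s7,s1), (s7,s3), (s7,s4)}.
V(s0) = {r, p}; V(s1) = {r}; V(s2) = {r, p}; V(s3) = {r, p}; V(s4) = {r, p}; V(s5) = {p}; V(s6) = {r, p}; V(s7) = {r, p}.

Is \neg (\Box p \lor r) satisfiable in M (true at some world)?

Recall that \Box ψ holds at a world iff ψ holds at every accessible world, and \Diamond ψ holds iff ψ holds at some accessible world.
Let φ = \neg (\Box p \lor r). Evaluate φ at each world:
  s0 (successors {s0, s3, s4, s5, s7}): φ is false.
  s1 (successors {s3, s4, s7}): φ is false.
  s2 (successors {s3, s4, s5}): φ is false.
  s3 (successors {s0, s1, s2, s4, s6, s7}): φ is false.
  s4 (successors {s0, s1, s2, s3, s4, s5, s6, s7}): φ is false.
  s5 (successors {s0, s2, s4, s6}): φ is false.
  s6 (successors {s3, s4, s5, s6}): φ is false.
  s7 (successors {s0, s1, s3, s4}): φ is false.
For instance, at s7:
  At s7: \Box p \lor r is true, so \neg (\Box p \lor r) is false.
    At s7: \Box p is false, r is true, so \Box p \lor r is true.
      At s7: \Box p requires p at every successor {s0, s1, s3, s4}.
        p fails at s1, so \Box p is false at s7.

No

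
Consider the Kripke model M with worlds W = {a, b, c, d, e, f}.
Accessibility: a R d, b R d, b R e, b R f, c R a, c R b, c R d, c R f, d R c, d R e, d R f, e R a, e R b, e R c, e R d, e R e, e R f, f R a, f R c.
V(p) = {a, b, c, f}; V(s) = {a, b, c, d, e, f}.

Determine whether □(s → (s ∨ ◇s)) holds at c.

Recall that □ψ holds at a world iff ψ holds at every accessible world, and ◇ψ holds iff ψ holds at some accessible world.
At c: □(s → (s ∨ ◇s)) requires s → (s ∨ ◇s) at every successor {a, b, d, f}.
  At a: s → (s ∨ ◇s) is true.
  At b: s → (s ∨ ◇s) is true.
  At d: s → (s ∨ ◇s) is true.
  At f: s → (s ∨ ◇s) is true.
So □(s → (s ∨ ◇s)) is true at c.

Yes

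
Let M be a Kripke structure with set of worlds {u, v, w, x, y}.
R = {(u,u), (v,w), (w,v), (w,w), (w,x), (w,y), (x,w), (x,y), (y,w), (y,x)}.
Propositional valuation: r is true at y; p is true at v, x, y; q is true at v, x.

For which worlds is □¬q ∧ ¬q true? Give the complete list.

Recall that □ψ holds at a world iff ψ holds at every accessible world, and ◇ψ holds iff ψ holds at some accessible world.
Let φ = □¬q ∧ ¬q. Evaluate φ at each world:
  u (successors {u}): φ is true.
  v (successors {w}): φ is false.
  w (successors {v, w, x, y}): φ is false.
  x (successors {w, y}): φ is false.
  y (successors {w, x}): φ is false.
For instance, at w:
  At w: □¬q is false, ¬q is true, so □¬q ∧ ¬q is false.
    At w: □¬q requires ¬q at every successor {v, w, x, y}.
      ¬q fails at v, so □¬q is false at w.
Satisfying worlds: {u}

u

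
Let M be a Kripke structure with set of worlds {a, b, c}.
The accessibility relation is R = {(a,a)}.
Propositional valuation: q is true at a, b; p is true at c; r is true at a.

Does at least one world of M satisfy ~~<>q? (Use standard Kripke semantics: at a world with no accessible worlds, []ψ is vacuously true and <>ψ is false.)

Let φ = ~~<>q. Evaluate φ at each world:
  a (successors {a}): φ is true.
  b (successors ∅): φ is false.
  c (successors ∅): φ is false.
Detail at a (witness):
  At a: ~<>q is false, so ~~<>q is true.
    At a: <>q is true, so ~<>q is false.
      At a: <>q requires q at some successor in {a}.
        q holds at a, so <>q is true at a.

Yes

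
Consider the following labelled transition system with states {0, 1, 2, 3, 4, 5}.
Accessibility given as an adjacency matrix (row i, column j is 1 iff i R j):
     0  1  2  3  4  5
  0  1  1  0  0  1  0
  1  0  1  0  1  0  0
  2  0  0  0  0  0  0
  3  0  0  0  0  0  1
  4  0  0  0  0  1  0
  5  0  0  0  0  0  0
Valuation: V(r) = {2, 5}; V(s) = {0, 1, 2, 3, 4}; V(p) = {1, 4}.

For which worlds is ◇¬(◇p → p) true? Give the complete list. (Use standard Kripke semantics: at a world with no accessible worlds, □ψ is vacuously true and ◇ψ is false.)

0

Let φ = ◇¬(◇p → p). Evaluate φ at each world:
  0 (successors {0, 1, 4}): φ is true.
  1 (successors {1, 3}): φ is false.
  2 (successors ∅): φ is false.
  3 (successors {5}): φ is false.
  4 (successors {4}): φ is false.
  5 (successors ∅): φ is false.
For instance, at 4:
  At 4: ◇¬(◇p → p) requires ¬(◇p → p) at some successor in {4}.
    At 4: ¬(◇p → p) is false.
  So ◇¬(◇p → p) is false at 4.
Satisfying worlds: {0}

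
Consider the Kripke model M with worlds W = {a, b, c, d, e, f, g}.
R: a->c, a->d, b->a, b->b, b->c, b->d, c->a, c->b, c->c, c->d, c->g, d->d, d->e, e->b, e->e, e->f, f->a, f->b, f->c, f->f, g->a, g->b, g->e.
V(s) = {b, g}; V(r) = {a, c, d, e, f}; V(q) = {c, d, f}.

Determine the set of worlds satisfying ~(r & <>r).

b, g

Let φ = ~(r & <>r). Evaluate φ at each world:
  a (successors {c, d}): φ is false.
  b (successors {a, b, c, d}): φ is true.
  c (successors {a, b, c, d, g}): φ is false.
  d (successors {d, e}): φ is false.
  e (successors {b, e, f}): φ is false.
  f (successors {a, b, c, f}): φ is false.
  g (successors {a, b, e}): φ is true.
For instance, at g:
  At g: r & <>r is false, so ~(r & <>r) is true.
    At g: r is false, <>r is true, so r & <>r is false.
      At g: <>r requires r at some successor in {a, b, e}.
        r holds at a, so <>r is true at g.
Satisfying worlds: {b, g}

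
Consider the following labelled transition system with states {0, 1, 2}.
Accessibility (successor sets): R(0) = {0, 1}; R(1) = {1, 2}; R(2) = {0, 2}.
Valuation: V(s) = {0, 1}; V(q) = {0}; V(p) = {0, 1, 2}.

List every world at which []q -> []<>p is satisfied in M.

0, 1, 2

Let φ = []q -> []<>p. Evaluate φ at each world:
  0 (successors {0, 1}): φ is true.
  1 (successors {1, 2}): φ is true.
  2 (successors {0, 2}): φ is true.
For instance, at 2:
  At 2: []q is false, []<>p is true, so []q -> []<>p is true.
    At 2: []q requires q at every successor {0, 2}.
      q fails at 2, so []q is false at 2.
    At 2: []<>p requires <>p at every successor {0, 2}.
      At 0: <>p is true.
      At 2: <>p is true.
    So []<>p is true at 2.
Satisfying worlds: {0, 1, 2}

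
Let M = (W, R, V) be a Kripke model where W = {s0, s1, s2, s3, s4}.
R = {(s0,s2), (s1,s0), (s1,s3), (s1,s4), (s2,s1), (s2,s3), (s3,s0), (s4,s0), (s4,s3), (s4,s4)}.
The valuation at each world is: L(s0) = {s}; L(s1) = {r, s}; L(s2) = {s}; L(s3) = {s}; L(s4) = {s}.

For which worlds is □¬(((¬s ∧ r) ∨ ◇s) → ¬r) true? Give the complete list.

Let φ = □¬(((¬s ∧ r) ∨ ◇s) → ¬r). Evaluate φ at each world:
  s0 (successors {s2}): φ is false.
  s1 (successors {s0, s3, s4}): φ is false.
  s2 (successors {s1, s3}): φ is false.
  s3 (successors {s0}): φ is false.
  s4 (successors {s0, s3, s4}): φ is false.
For instance, at s0:
  At s0: □¬(((¬s ∧ r) ∨ ◇s) → ¬r) requires ¬(((¬s ∧ r) ∨ ◇s) → ¬r) at every successor {s2}.
    ¬(((¬s ∧ r) ∨ ◇s) → ¬r) fails at s2, so □¬(((¬s ∧ r) ∨ ◇s) → ¬r) is false at s0.
      At s2: ((¬s ∧ r) ∨ ◇s) → ¬r is true, so ¬(((¬s ∧ r) ∨ ◇s) → ¬r) is false.
Satisfying worlds: none.

none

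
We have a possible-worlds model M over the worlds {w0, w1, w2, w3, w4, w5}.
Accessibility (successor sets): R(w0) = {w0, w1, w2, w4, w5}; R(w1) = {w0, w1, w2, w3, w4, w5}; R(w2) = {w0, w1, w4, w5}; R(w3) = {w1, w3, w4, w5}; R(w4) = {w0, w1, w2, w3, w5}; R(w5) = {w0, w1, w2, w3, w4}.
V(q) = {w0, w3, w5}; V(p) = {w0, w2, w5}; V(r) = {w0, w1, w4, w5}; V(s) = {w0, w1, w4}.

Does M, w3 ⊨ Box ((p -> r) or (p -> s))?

At w3: Box ((p -> r) or (p -> s)) requires (p -> r) or (p -> s) at every successor {w1, w3, w4, w5}.
  At w1: (p -> r) or (p -> s) is true.
  At w3: (p -> r) or (p -> s) is true.
  At w4: (p -> r) or (p -> s) is true.
  At w5: (p -> r) or (p -> s) is true.
So Box ((p -> r) or (p -> s)) is true at w3.

Yes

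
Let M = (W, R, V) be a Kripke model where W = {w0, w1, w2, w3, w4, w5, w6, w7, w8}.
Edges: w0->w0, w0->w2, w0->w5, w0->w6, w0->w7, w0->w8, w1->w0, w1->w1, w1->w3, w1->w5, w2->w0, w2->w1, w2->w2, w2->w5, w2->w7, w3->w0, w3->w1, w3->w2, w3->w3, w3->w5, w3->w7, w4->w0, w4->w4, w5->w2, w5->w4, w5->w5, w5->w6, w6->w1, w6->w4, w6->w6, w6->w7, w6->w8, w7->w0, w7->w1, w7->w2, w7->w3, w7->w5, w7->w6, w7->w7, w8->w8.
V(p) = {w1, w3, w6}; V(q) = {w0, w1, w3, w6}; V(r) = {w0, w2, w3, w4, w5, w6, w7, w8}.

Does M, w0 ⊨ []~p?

No

Recall that []ψ holds at a world iff ψ holds at every accessible world, and <>ψ holds iff ψ holds at some accessible world.
At w0: []~p requires ~p at every successor {w0, w2, w5, w6, w7, w8}.
  ~p fails at w6, so []~p is false at w0.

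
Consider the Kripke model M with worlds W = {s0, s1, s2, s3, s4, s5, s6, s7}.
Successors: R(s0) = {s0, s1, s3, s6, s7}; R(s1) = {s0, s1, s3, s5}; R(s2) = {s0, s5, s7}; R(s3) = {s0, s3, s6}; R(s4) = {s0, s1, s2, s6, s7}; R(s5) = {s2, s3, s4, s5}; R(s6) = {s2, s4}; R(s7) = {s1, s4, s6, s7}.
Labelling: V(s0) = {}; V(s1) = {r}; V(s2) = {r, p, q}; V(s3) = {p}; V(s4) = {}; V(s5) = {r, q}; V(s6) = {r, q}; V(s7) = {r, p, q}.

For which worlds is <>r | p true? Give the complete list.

s0, s1, s2, s3, s4, s5, s6, s7

Let φ = <>r | p. Evaluate φ at each world:
  s0 (successors {s0, s1, s3, s6, s7}): φ is true.
  s1 (successors {s0, s1, s3, s5}): φ is true.
  s2 (successors {s0, s5, s7}): φ is true.
  s3 (successors {s0, s3, s6}): φ is true.
  s4 (successors {s0, s1, s2, s6, s7}): φ is true.
  s5 (successors {s2, s3, s4, s5}): φ is true.
  s6 (successors {s2, s4}): φ is true.
  s7 (successors {s1, s4, s6, s7}): φ is true.
For instance, at s4:
  At s4: <>r is true, p is false, so <>r | p is true.
    At s4: <>r requires r at some successor in {s0, s1, s2, s6, s7}.
      r holds at s1, so <>r is true at s4.
Satisfying worlds: {s0, s1, s2, s3, s4, s5, s6, s7}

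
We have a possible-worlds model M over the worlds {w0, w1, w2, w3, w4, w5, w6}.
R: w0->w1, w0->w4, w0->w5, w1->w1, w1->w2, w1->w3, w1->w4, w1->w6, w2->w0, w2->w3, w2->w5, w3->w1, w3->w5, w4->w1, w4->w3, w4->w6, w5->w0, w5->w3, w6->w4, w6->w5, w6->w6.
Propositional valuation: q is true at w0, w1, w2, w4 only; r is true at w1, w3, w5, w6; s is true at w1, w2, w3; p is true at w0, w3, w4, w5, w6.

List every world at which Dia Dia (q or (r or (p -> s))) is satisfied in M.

Recall that Dia ψ holds at a world iff ψ holds at some accessible world.
Let φ = Dia Dia (q or (r or (p -> s))). Evaluate φ at each world:
  w0 (successors {w1, w4, w5}): φ is true.
  w1 (successors {w1, w2, w3, w4, w6}): φ is true.
  w2 (successors {w0, w3, w5}): φ is true.
  w3 (successors {w1, w5}): φ is true.
  w4 (successors {w1, w3, w6}): φ is true.
  w5 (successors {w0, w3}): φ is true.
  w6 (successors {w4, w5, w6}): φ is true.
For instance, at w6:
  At w6: Dia Dia (q or (r or (p -> s))) requires Dia (q or (r or (p -> s))) at some successor in {w4, w5, w6}.
    Dia (q or (r or (p -> s))) holds at w4, so Dia Dia (q or (r or (p -> s))) is true at w6.
      At w4: Dia (q or (r or (p -> s))) requires q or (r or (p -> s)) at some successor in {w1, w3, w6}.
        q or (r or (p -> s)) holds at w1, so Dia (q or (r or (p -> s))) is true at w4.
Satisfying worlds: {w0, w1, w2, w3, w4, w5, w6}

w0, w1, w2, w3, w4, w5, w6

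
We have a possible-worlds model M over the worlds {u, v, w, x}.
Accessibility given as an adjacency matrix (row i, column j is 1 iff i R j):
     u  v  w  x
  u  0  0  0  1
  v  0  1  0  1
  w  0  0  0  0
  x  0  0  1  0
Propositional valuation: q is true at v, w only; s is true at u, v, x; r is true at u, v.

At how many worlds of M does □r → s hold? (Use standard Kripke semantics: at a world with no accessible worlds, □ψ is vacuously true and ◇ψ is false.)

Let φ = □r → s. Evaluate φ at each world:
  u (successors {x}): φ is true.
  v (successors {v, x}): φ is true.
  w (successors ∅): φ is false.
  x (successors {w}): φ is true.
For instance, at v:
  At v: □r is false, s is true, so □r → s is true.
    At v: □r requires r at every successor {v, x}.
      r fails at x, so □r is false at v.
Satisfying worlds: {u, v, x}

3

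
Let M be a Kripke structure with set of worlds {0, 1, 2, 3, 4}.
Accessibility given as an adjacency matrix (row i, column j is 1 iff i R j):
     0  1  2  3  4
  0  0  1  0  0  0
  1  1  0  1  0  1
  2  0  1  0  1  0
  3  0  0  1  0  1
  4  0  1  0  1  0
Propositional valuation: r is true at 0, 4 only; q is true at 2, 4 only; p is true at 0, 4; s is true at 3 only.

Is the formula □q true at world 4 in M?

No

At 4: □q requires q at every successor {1, 3}.
  q fails at 1, so □q is false at 4.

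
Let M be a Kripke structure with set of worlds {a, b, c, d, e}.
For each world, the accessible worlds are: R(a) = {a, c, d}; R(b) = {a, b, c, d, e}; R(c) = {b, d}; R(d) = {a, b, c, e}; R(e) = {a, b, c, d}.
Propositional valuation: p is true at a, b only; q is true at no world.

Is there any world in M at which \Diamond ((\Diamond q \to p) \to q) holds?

No

Let φ = \Diamond ((\Diamond q \to p) \to q). Evaluate φ at each world:
  a (successors {a, c, d}): φ is false.
  b (successors {a, b, c, d, e}): φ is false.
  c (successors {b, d}): φ is false.
  d (successors {a, b, c, e}): φ is false.
  e (successors {a, b, c, d}): φ is false.
For instance, at e:
  At e: \Diamond ((\Diamond q \to p) \to q) requires (\Diamond q \to p) \to q at some successor in {a, b, c, d}.
    At a: (\Diamond q \to p) \to q is false.
    At b: (\Diamond q \to p) \to q is false.
    At c: (\Diamond q \to p) \to q is false.
    At d: (\Diamond q \to p) \to q is false.
  So \Diamond ((\Diamond q \to p) \to q) is false at e.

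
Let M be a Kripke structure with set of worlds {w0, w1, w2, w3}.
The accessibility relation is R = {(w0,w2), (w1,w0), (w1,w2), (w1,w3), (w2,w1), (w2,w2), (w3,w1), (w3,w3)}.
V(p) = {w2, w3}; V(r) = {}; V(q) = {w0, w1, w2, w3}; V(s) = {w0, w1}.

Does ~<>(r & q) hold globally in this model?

Let φ = ~<>(r & q). Evaluate φ at each world:
  w0 (successors {w2}): φ is true.
  w1 (successors {w0, w2, w3}): φ is true.
  w2 (successors {w1, w2}): φ is true.
  w3 (successors {w1, w3}): φ is true.
For instance, at w0:
  At w0: <>(r & q) is false, so ~<>(r & q) is true.
    At w0: <>(r & q) requires r & q at some successor in {w2}.
      At w2: r & q is false.
    So <>(r & q) is false at w0.

Yes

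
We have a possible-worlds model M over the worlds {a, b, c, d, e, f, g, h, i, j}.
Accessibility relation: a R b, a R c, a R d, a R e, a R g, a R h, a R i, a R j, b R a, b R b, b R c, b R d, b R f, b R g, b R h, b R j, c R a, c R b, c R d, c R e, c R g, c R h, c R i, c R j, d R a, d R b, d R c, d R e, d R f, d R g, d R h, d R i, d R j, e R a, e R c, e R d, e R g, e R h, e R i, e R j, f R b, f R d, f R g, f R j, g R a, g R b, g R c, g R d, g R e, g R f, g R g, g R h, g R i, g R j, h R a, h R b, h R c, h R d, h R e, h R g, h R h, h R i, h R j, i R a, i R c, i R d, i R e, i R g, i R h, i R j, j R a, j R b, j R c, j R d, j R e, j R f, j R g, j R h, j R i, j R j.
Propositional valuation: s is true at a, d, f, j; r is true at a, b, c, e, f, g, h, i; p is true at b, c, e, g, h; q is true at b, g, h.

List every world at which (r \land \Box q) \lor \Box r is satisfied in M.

Let φ = (r \land \Box q) \lor \Box r. Evaluate φ at each world:
  a (successors {b, c, d, e, g, h, i, j}): φ is false.
  b (successors {a, b, c, d, f, g, h, j}): φ is false.
  c (successors {a, b, d, e, g, h, i, j}): φ is false.
  d (successors {a, b, c, e, f, g, h, i, j}): φ is false.
  e (successors {a, c, d, g, h, i, j}): φ is false.
  f (successors {b, d, g, j}): φ is false.
  g (successors {a, b, c, d, e, f, g, h, i, j}): φ is false.
  h (successors {a, b, c, d, e, g, h, i, j}): φ is false.
  i (successors {a, c, d, e, g, h, j}): φ is false.
  j (successors {a, b, c, d, e, f, g, h, i, j}): φ is false.
For instance, at b:
  At b: r \land \Box q is false, \Box r is false, so (r \land \Box q) \lor \Box r is false.
    At b: r is true, \Box q is false, so r \land \Box q is false.
      At b: \Box q requires q at every successor {a, b, c, d, f, g, h, j}.
        q fails at a, so \Box q is false at b.
    At b: \Box r requires r at every successor {a, b, c, d, f, g, h, j}.
      r fails at d, so \Box r is false at b.
Satisfying worlds: none.

none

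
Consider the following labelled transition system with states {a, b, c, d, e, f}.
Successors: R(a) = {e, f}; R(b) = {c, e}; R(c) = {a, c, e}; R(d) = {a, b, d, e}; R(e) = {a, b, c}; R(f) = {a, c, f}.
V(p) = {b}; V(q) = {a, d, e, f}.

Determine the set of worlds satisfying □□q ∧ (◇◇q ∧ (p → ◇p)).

none

Let φ = □□q ∧ (◇◇q ∧ (p → ◇p)). Evaluate φ at each world:
  a (successors {e, f}): φ is false.
  b (successors {c, e}): φ is false.
  c (successors {a, c, e}): φ is false.
  d (successors {a, b, d, e}): φ is false.
  e (successors {a, b, c}): φ is false.
  f (successors {a, c, f}): φ is false.
For instance, at b:
  At b: □□q is false, ◇◇q ∧ (p → ◇p) is false, so □□q ∧ (◇◇q ∧ (p → ◇p)) is false.
    At b: □□q requires □q at every successor {c, e}.
      □q fails at c, so □□q is false at b.
    At b: ◇◇q is true, p → ◇p is false, so ◇◇q ∧ (p → ◇p) is false.
      At b: ◇◇q requires ◇q at some successor in {c, e}.
        ◇q holds at c, so ◇◇q is true at b.
      At b: p is true, ◇p is false, so p → ◇p is false.
Satisfying worlds: none.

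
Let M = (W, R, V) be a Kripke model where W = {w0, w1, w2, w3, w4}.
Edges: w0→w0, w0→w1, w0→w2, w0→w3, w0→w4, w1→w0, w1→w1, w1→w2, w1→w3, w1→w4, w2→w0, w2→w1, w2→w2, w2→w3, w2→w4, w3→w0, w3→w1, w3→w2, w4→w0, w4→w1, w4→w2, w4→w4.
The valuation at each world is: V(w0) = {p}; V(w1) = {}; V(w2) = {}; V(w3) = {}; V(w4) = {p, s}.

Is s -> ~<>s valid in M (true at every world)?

Let φ = s -> ~<>s. Evaluate φ at each world:
  w0 (successors {w0, w1, w2, w3, w4}): φ is true.
  w1 (successors {w0, w1, w2, w3, w4}): φ is true.
  w2 (successors {w0, w1, w2, w3, w4}): φ is true.
  w3 (successors {w0, w1, w2}): φ is true.
  w4 (successors {w0, w1, w2, w4}): φ is false.
Detail at w4 (counterexample):
  At w4: s is true, ~<>s is false, so s -> ~<>s is false.
    At w4: <>s is true, so ~<>s is false.
      At w4: <>s requires s at some successor in {w0, w1, w2, w4}.
        s holds at w4, so <>s is true at w4.

No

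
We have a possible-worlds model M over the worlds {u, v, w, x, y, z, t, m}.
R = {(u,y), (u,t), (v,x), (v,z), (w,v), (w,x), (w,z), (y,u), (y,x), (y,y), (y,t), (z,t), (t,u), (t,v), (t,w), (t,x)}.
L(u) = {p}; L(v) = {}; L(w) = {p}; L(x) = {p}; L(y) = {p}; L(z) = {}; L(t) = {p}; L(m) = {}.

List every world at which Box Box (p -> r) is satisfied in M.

x, m

Let φ = Box Box (p -> r). Evaluate φ at each world:
  u (successors {y, t}): φ is false.
  v (successors {x, z}): φ is false.
  w (successors {v, x, z}): φ is false.
  x (successors ∅): φ is true.
  y (successors {u, x, y, t}): φ is false.
  z (successors {t}): φ is false.
  t (successors {u, v, w, x}): φ is false.
  m (successors ∅): φ is true.
For instance, at y:
  At y: Box Box (p -> r) requires Box (p -> r) at every successor {u, x, y, t}.
    Box (p -> r) fails at u, so Box Box (p -> r) is false at y.
      At u: Box (p -> r) requires p -> r at every successor {y, t}.
        p -> r fails at y, so Box (p -> r) is false at u.
Satisfying worlds: {x, m}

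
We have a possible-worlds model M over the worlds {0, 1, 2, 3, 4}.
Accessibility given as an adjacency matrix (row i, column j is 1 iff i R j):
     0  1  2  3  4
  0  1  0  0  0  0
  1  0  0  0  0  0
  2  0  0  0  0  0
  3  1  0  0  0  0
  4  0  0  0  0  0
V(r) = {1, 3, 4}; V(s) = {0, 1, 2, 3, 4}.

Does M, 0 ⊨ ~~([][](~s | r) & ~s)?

No

At 0: ~([][](~s | r) & ~s) is true, so ~~([][](~s | r) & ~s) is false.
  At 0: [][](~s | r) & ~s is false, so ~([][](~s | r) & ~s) is true.
    At 0: [][](~s | r) is false, ~s is false, so [][](~s | r) & ~s is false.
      At 0: [][](~s | r) requires [](~s | r) at every successor {0}.
        [](~s | r) fails at 0, so [][](~s | r) is false at 0.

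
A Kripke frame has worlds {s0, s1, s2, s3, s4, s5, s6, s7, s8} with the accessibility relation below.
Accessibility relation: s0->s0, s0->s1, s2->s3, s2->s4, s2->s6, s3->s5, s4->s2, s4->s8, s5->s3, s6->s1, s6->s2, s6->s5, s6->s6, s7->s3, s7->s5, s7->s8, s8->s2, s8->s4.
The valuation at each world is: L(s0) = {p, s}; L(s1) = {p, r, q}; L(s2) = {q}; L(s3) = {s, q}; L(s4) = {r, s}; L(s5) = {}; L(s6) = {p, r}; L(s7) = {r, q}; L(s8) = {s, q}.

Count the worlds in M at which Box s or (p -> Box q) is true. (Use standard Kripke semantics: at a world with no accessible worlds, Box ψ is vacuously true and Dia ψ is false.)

Let φ = Box s or (p -> Box q). Evaluate φ at each world:
  s0 (successors {s0, s1}): φ is false.
  s1 (successors ∅): φ is true.
  s2 (successors {s3, s4, s6}): φ is true.
  s3 (successors {s5}): φ is true.
  s4 (successors {s2, s8}): φ is true.
  s5 (successors {s3}): φ is true.
  s6 (successors {s1, s2, s5, s6}): φ is false.
  s7 (successors {s3, s5, s8}): φ is true.
  s8 (successors {s2, s4}): φ is true.
For instance, at s4:
  At s4: Box s is false, p -> Box q is true, so Box s or (p -> Box q) is true.
    At s4: Box s requires s at every successor {s2, s8}.
      s fails at s2, so Box s is false at s4.
    At s4: p is false, Box q is true, so p -> Box q is true.
      At s4: Box q requires q at every successor {s2, s8}.
        At s2: q is true.
        At s8: q is true.
      So Box q is true at s4.
Satisfying worlds: {s1, s2, s3, s4, s5, s7, s8}

7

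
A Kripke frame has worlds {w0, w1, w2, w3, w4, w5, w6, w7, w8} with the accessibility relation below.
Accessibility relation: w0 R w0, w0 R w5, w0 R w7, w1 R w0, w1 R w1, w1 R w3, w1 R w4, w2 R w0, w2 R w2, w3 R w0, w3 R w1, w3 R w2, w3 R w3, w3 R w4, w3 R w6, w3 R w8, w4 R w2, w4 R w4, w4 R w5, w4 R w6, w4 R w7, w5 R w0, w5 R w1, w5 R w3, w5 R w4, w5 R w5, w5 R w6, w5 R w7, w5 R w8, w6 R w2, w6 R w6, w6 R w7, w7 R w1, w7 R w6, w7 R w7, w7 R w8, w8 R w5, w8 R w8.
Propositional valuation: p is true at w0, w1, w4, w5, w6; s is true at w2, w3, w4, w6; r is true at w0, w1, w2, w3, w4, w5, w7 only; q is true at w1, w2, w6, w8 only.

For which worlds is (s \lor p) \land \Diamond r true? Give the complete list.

w0, w1, w2, w3, w4, w5, w6

Let φ = (s \lor p) \land \Diamond r. Evaluate φ at each world:
  w0 (successors {w0, w5, w7}): φ is true.
  w1 (successors {w0, w1, w3, w4}): φ is true.
  w2 (successors {w0, w2}): φ is true.
  w3 (successors {w0, w1, w2, w3, w4, w6, w8}): φ is true.
  w4 (successors {w2, w4, w5, w6, w7}): φ is true.
  w5 (successors {w0, w1, w3, w4, w5, w6, w7, w8}): φ is true.
  w6 (successors {w2, w6, w7}): φ is true.
  w7 (successors {w1, w6, w7, w8}): φ is false.
  w8 (successors {w5, w8}): φ is false.
For instance, at w3:
  At w3: s \lor p is true, \Diamond r is true, so (s \lor p) \land \Diamond r is true.
    At w3: \Diamond r requires r at some successor in {w0, w1, w2, w3, w4, w6, w8}.
      r holds at w0, so \Diamond r is true at w3.
Satisfying worlds: {w0, w1, w2, w3, w4, w5, w6}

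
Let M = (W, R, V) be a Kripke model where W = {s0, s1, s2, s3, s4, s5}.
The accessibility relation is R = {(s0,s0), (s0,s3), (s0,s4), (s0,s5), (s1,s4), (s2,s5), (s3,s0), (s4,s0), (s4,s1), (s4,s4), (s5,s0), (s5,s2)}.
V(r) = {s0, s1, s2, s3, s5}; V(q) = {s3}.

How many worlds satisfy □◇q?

Recall that □ψ holds at a world iff ψ holds at every accessible world, and ◇ψ holds iff ψ holds at some accessible world.
Let φ = □◇q. Evaluate φ at each world:
  s0 (successors {s0, s3, s4, s5}): φ is false.
  s1 (successors {s4}): φ is false.
  s2 (successors {s5}): φ is false.
  s3 (successors {s0}): φ is true.
  s4 (successors {s0, s1, s4}): φ is false.
  s5 (successors {s0, s2}): φ is false.
For instance, at s4:
  At s4: □◇q requires ◇q at every successor {s0, s1, s4}.
    ◇q fails at s1, so □◇q is false at s4.
      At s1: ◇q requires q at some successor in {s4}.
        At s4: q is false.
      So ◇q is false at s1.
Satisfying worlds: {s3}

1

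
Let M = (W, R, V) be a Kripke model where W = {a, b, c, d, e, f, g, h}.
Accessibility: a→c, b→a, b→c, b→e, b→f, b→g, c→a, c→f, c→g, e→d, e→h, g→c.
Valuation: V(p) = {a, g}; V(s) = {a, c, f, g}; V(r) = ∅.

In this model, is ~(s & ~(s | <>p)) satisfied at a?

Yes

At a: s & ~(s | <>p) is false, so ~(s & ~(s | <>p)) is true.
  At a: s is true, ~(s | <>p) is false, so s & ~(s | <>p) is false.
    At a: s | <>p is true, so ~(s | <>p) is false.
      At a: s is true, <>p is false, so s | <>p is true.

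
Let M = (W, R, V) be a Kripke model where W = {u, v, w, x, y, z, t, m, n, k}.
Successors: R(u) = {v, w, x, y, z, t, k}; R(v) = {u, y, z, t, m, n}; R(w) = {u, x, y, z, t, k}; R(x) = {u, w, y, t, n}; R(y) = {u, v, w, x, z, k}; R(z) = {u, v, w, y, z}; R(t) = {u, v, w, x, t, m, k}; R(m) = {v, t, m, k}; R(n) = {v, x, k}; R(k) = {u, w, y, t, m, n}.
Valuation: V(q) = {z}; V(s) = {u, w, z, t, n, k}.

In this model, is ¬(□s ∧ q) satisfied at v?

Yes

At v: □s ∧ q is false, so ¬(□s ∧ q) is true.
  At v: □s is false, q is false, so □s ∧ q is false.
    At v: □s requires s at every successor {u, y, z, t, m, n}.
      s fails at y, so □s is false at v.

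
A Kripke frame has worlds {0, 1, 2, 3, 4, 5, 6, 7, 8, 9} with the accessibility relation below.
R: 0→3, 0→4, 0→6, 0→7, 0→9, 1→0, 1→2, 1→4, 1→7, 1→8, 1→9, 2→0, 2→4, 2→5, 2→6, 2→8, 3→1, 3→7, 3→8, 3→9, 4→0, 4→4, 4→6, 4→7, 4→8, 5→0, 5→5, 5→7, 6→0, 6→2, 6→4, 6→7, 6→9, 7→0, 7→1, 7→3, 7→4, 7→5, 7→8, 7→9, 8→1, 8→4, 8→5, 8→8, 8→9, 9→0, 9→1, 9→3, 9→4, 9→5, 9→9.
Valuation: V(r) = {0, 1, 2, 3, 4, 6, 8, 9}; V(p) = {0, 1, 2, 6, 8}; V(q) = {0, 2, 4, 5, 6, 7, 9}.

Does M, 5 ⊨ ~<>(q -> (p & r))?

At 5: <>(q -> (p & r)) is true, so ~<>(q -> (p & r)) is false.
  At 5: <>(q -> (p & r)) requires q -> (p & r) at some successor in {0, 5, 7}.
    q -> (p & r) holds at 0, so <>(q -> (p & r)) is true at 5.

No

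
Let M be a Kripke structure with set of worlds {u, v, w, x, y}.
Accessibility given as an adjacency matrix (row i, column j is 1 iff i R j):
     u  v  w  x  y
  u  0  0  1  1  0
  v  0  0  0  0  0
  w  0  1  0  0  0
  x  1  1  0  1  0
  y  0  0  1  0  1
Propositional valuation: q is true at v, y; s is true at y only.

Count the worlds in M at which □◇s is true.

Recall that □ψ holds at a world iff ψ holds at every accessible world, and ◇ψ holds iff ψ holds at some accessible world.
Let φ = □◇s. Evaluate φ at each world:
  u (successors {w, x}): φ is false.
  v (successors ∅): φ is true.
  w (successors {v}): φ is false.
  x (successors {u, v, x}): φ is false.
  y (successors {w, y}): φ is false.
For instance, at u:
  At u: □◇s requires ◇s at every successor {w, x}.
    ◇s fails at w, so □◇s is false at u.
      At w: ◇s requires s at some successor in {v}.
        At v: s is false.
      So ◇s is false at w.
Satisfying worlds: {v}

1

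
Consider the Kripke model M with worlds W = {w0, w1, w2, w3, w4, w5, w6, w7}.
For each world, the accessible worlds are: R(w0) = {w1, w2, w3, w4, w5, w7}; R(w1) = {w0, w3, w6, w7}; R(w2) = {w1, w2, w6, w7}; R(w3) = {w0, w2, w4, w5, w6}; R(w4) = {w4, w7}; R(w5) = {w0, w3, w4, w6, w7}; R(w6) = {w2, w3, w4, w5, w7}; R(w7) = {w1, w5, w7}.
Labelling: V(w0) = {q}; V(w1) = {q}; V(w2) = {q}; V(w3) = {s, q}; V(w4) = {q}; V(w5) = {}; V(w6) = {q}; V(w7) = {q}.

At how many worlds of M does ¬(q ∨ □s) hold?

1

Let φ = ¬(q ∨ □s). Evaluate φ at each world:
  w0 (successors {w1, w2, w3, w4, w5, w7}): φ is false.
  w1 (successors {w0, w3, w6, w7}): φ is false.
  w2 (successors {w1, w2, w6, w7}): φ is false.
  w3 (successors {w0, w2, w4, w5, w6}): φ is false.
  w4 (successors {w4, w7}): φ is false.
  w5 (successors {w0, w3, w4, w6, w7}): φ is true.
  w6 (successors {w2, w3, w4, w5, w7}): φ is false.
  w7 (successors {w1, w5, w7}): φ is false.
For instance, at w5:
  At w5: q ∨ □s is false, so ¬(q ∨ □s) is true.
    At w5: q is false, □s is false, so q ∨ □s is false.
      At w5: □s requires s at every successor {w0, w3, w4, w6, w7}.
        s fails at w0, so □s is false at w5.
Satisfying worlds: {w5}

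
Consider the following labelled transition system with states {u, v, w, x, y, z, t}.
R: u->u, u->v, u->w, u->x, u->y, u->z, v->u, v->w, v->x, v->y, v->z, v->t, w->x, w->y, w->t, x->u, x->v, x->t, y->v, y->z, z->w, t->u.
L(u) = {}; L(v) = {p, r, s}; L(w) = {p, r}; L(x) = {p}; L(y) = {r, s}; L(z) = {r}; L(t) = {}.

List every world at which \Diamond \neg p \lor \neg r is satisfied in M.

u, v, w, x, y, t

Recall that \Diamond ψ holds at a world iff ψ holds at some accessible world.
Let φ = \Diamond \neg p \lor \neg r. Evaluate φ at each world:
  u (successors {u, v, w, x, y, z}): φ is true.
  v (successors {u, w, x, y, z, t}): φ is true.
  w (successors {x, y, t}): φ is true.
  x (successors {u, v, t}): φ is true.
  y (successors {v, z}): φ is true.
  z (successors {w}): φ is false.
  t (successors {u}): φ is true.
For instance, at v:
  At v: \Diamond \neg p is true, \neg r is false, so \Diamond \neg p \lor \neg r is true.
    At v: \Diamond \neg p requires \neg p at some successor in {u, w, x, y, z, t}.
      \neg p holds at u, so \Diamond \neg p is true at v.
Satisfying worlds: {u, v, w, x, y, t}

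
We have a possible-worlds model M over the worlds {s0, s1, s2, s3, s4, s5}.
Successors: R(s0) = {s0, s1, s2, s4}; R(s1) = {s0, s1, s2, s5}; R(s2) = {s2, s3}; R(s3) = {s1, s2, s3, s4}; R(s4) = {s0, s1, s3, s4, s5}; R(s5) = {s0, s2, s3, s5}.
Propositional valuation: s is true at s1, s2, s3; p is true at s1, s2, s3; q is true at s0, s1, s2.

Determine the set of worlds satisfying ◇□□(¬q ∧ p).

none

Let φ = ◇□□(¬q ∧ p). Evaluate φ at each world:
  s0 (successors {s0, s1, s2, s4}): φ is false.
  s1 (successors {s0, s1, s2, s5}): φ is false.
  s2 (successors {s2, s3}): φ is false.
  s3 (successors {s1, s2, s3, s4}): φ is false.
  s4 (successors {s0, s1, s3, s4, s5}): φ is false.
  s5 (successors {s0, s2, s3, s5}): φ is false.
For instance, at s2:
  At s2: ◇□□(¬q ∧ p) requires □□(¬q ∧ p) at some successor in {s2, s3}.
    At s2: □□(¬q ∧ p) is false.
    At s3: □□(¬q ∧ p) is false.
  So ◇□□(¬q ∧ p) is false at s2.
Satisfying worlds: none.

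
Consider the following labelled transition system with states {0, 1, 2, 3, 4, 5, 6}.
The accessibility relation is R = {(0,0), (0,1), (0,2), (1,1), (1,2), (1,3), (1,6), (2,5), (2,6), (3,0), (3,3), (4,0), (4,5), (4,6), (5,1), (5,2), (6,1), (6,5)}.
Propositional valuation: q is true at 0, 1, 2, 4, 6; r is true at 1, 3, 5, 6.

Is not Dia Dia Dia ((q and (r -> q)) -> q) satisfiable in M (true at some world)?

Recall that Dia ψ holds at a world iff ψ holds at some accessible world.
Let φ = not Dia Dia Dia ((q and (r -> q)) -> q). Evaluate φ at each world:
  0 (successors {0, 1, 2}): φ is false.
  1 (successors {1, 2, 3, 6}): φ is false.
  2 (successors {5, 6}): φ is false.
  3 (successors {0, 3}): φ is false.
  4 (successors {0, 5, 6}): φ is false.
  5 (successors {1, 2}): φ is false.
  6 (successors {1, 5}): φ is false.
For instance, at 2:
  At 2: Dia Dia Dia ((q and (r -> q)) -> q) is true, so not Dia Dia Dia ((q and (r -> q)) -> q) is false.
    At 2: Dia Dia Dia ((q and (r -> q)) -> q) requires Dia Dia ((q and (r -> q)) -> q) at some successor in {5, 6}.
      Dia Dia ((q and (r -> q)) -> q) holds at 5, so Dia Dia Dia ((q and (r -> q)) -> q) is true at 2.

No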